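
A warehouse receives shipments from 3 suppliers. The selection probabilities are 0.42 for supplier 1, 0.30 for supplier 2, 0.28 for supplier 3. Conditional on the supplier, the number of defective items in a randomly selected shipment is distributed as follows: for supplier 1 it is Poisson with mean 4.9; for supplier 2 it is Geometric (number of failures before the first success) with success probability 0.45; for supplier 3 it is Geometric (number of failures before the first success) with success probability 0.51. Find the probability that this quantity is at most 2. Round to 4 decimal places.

0.5531

Conditional on each supplier, P(X ≤ 2): 1: 0.133331; 2: 0.833625; 3: 0.882351.
By total probability, P(X ≤ 2) = 0.42·0.133331 + 0.3·0.833625 + 0.28·0.882351 = 0.553145.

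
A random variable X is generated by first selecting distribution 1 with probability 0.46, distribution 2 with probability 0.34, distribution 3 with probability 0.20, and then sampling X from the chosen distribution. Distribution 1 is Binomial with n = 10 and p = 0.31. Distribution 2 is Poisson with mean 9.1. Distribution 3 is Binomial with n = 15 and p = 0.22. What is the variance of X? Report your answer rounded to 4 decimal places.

12.5143

Per component, 1: μ=3.1, E[X²]=11.749; 2: μ=9.1, E[X²]=91.91; 3: μ=3.3, E[X²]=13.464.
E[X] = 0.46·3.1 + 0.34·9.1 + 0.2·3.3 = 5.18.
E[X²] = 0.46·11.749 + 0.34·91.91 + 0.2·13.464 = 39.3467.
Var(X) = E[X²] − (E[X])² = 39.3467 − 26.8324 = 12.5143.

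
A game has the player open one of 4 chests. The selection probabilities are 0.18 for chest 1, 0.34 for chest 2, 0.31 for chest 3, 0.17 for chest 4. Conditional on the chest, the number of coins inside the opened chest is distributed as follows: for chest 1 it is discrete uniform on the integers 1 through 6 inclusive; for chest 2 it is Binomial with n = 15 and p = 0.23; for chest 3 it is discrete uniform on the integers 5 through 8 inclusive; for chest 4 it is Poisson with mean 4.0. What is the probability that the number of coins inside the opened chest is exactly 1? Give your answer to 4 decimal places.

Conditional on each chest, P(X = 1): 1: 0.166667; 2: 0.0888565; 3: 0; 4: 0.0732626.
By total probability, P(X = 1) = 0.18·0.166667 + 0.34·0.0888565 + 0.31·0 + 0.17·0.0732626 = 0.0726658.

0.0727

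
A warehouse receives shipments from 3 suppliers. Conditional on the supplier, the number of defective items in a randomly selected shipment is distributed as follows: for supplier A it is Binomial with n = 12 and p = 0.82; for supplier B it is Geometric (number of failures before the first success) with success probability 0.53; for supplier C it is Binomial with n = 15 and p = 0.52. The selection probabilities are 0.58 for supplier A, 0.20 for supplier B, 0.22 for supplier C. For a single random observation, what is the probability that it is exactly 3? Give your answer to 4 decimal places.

0.0131

Conditional on each supplier, P(X = 3): A: 2.40612e-05; B: 0.0550262; C: 0.0095701.
By total probability, P(X = 3) = 0.58·2.40612e-05 + 0.2·0.0550262 + 0.22·0.0095701 = 0.0131246.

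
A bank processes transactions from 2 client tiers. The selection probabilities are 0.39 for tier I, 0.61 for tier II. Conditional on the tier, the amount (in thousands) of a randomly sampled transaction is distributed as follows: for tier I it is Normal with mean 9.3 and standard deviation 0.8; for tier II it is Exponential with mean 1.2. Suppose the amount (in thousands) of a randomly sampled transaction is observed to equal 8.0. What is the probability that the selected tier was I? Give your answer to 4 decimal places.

Likelihoods f(8.0 | ·): I: 0.133173; II: 0.00106053.
Posterior ∝ prior × likelihood. Numerator for I: 0.39·0.133173 = 0.0519374.
Normalizing constant: 0.39·0.133173 + 0.61·0.00106053 = 0.0525843.
P(I | observation) = 0.0519374 / 0.0525843 = 0.987697.

0.9877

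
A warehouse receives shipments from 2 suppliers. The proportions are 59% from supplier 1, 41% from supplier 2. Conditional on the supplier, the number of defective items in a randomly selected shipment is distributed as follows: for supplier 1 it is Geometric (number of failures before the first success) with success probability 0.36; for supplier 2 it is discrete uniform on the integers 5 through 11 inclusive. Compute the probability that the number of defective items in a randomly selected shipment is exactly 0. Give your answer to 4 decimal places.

Conditional on each supplier, P(X = 0): 1: 0.36; 2: 0.
By total probability, P(X = 0) = 0.59·0.36 + 0.41·0 = 0.2124.

0.2124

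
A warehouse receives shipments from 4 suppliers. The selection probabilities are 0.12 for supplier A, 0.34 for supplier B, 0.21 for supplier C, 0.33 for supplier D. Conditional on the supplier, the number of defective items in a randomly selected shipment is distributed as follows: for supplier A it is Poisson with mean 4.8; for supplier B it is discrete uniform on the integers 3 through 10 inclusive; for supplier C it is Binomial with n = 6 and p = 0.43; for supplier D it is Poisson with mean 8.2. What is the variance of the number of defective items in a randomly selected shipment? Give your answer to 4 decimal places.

Per component, A: μ=4.8, E[X²]=27.84; B: μ=6.5, E[X²]=47.5; C: μ=2.58, E[X²]=8.127; D: μ=8.2, E[X²]=75.44.
E[X] = 0.12·4.8 + 0.34·6.5 + 0.21·2.58 + 0.33·8.2 = 6.0338.
E[X²] = 0.12·27.84 + 0.34·47.5 + 0.21·8.127 + 0.33·75.44 = 46.0927.
Var(X) = E[X²] − (E[X])² = 46.0927 − 36.4067 = 9.68593.

9.6859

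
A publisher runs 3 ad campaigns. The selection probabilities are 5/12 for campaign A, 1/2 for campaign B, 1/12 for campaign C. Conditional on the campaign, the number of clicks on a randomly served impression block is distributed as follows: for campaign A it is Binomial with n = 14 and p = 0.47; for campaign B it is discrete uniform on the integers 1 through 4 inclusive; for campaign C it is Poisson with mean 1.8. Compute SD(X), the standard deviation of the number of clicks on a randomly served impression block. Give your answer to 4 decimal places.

2.5514

Per component, A: μ=6.58, E[X²]=46.7838; B: μ=2.5, E[X²]=7.5; C: μ=1.8, E[X²]=5.04.
E[X] = 0.416667·6.58 + 0.5·2.5 + 0.0833333·1.8 = 4.14167.
E[X²] = 0.416667·46.7838 + 0.5·7.5 + 0.0833333·5.04 = 23.6633.
Var(X) = E[X²] − (E[X])² = 23.6633 − 17.1534 = 6.50985.
SD(X) = √6.50985 = 2.55144.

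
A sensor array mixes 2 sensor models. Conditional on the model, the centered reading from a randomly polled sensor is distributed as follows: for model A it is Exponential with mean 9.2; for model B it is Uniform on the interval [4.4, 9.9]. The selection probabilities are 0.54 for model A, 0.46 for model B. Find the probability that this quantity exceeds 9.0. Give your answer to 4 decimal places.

0.2783

Conditional on each model, P(X > 9.0): A: 0.375964; B: 0.163636.
By total probability, P(X > 9.0) = 0.54·0.375964 + 0.46·0.163636 = 0.278293.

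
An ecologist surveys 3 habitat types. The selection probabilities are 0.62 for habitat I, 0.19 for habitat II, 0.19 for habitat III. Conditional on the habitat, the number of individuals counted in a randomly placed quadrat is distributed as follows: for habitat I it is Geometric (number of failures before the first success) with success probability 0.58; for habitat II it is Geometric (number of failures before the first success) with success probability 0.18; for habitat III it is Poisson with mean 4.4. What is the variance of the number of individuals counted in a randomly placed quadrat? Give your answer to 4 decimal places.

9.7406

Per component, I: μ=0.724138, E[X²]=1.77289; II: μ=4.55556, E[X²]=46.0617; III: μ=4.4, E[X²]=23.76.
E[X] = 0.62·0.724138 + 0.19·4.55556 + 0.19·4.4 = 2.15052.
E[X²] = 0.62·1.77289 + 0.19·46.0617 + 0.19·23.76 = 14.3653.
Var(X) = E[X²] − (E[X])² = 14.3653 − 4.62474 = 9.74058.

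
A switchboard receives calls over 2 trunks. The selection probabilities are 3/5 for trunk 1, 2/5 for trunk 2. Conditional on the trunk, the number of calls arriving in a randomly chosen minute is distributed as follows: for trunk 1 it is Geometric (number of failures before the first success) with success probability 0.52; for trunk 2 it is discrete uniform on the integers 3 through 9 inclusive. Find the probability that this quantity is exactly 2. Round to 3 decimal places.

Conditional on each trunk, P(X = 2): 1: 0.119808; 2: 0.
By total probability, P(X = 2) = 0.6·0.119808 + 0.4·0 = 0.0718848.

0.072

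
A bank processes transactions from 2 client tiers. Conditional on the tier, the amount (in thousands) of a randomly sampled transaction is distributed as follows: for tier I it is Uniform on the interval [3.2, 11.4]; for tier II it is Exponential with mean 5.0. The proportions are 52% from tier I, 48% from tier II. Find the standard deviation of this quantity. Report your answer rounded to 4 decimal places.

4.0292

Per component, I: μ=7.3, E[X²]=58.8933; II: μ=5, E[X²]=50.
E[X] = 0.52·7.3 + 0.48·5 = 6.196.
E[X²] = 0.52·58.8933 + 0.48·50 = 54.6245.
Var(X) = E[X²] − (E[X])² = 54.6245 − 38.3904 = 16.2341.
SD(X) = √16.2341 = 4.02916.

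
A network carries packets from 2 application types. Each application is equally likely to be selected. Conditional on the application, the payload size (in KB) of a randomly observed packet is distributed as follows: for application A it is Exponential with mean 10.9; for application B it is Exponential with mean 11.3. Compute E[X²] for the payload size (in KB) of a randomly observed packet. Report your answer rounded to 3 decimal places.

246.500

For each component E[X²] = Var + (mean)², giving A: 237.62; B: 255.38.
Overall E[X²] = 0.5·237.62 + 0.5·255.38 = 246.5.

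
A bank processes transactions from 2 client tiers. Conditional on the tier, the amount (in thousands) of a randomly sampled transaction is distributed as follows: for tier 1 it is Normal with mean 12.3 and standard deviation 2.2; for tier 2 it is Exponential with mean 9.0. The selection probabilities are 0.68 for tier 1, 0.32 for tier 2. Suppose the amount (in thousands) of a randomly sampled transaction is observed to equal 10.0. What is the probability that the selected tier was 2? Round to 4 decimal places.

Likelihoods f(10.0 | ·): 1: 0.104991; 2: 0.036577.
Posterior ∝ prior × likelihood. Numerator for 2: 0.32·0.036577 = 0.0117046.
Normalizing constant: 0.68·0.104991 + 0.32·0.036577 = 0.0830983.
P(2 | observation) = 0.0117046 / 0.0830983 = 0.140853.

0.1409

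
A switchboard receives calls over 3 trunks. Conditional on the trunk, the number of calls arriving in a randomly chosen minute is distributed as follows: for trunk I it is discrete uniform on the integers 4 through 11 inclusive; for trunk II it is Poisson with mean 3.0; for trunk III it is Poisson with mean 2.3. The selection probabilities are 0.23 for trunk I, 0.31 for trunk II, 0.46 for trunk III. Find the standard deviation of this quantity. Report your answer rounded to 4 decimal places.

2.7514

Per component, I: μ=7.5, E[X²]=61.5; II: μ=3, E[X²]=12; III: μ=2.3, E[X²]=7.59.
E[X] = 0.23·7.5 + 0.31·3 + 0.46·2.3 = 3.713.
E[X²] = 0.23·61.5 + 0.31·12 + 0.46·7.59 = 21.3564.
Var(X) = E[X²] − (E[X])² = 21.3564 − 13.7864 = 7.57003.
SD(X) = √7.57003 = 2.75137.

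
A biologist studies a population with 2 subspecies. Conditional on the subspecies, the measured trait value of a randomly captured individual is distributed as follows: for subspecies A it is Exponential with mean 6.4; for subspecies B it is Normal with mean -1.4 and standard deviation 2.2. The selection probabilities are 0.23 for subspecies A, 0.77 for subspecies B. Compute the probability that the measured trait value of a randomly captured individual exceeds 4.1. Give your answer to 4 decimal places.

Conditional on each subspecies, P(X > 4.1): A: 0.526963; B: 0.00620967.
By total probability, P(X > 4.1) = 0.23·0.526963 + 0.77·0.00620967 = 0.125983.

0.1260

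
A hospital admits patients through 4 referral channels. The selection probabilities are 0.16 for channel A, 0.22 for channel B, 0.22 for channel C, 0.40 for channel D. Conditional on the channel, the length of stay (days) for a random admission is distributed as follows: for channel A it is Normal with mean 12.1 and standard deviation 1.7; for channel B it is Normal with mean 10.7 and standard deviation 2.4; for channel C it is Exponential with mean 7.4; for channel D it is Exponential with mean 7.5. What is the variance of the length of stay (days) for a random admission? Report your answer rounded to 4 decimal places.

Per component, A: μ=12.1, E[X²]=149.3; B: μ=10.7, E[X²]=120.25; C: μ=7.4, E[X²]=109.52; D: μ=7.5, E[X²]=112.5.
E[X] = 0.16·12.1 + 0.22·10.7 + 0.22·7.4 + 0.4·7.5 = 8.918.
E[X²] = 0.16·149.3 + 0.22·120.25 + 0.22·109.52 + 0.4·112.5 = 119.437.
Var(X) = E[X²] − (E[X])² = 119.437 − 79.5307 = 39.9067.

39.9067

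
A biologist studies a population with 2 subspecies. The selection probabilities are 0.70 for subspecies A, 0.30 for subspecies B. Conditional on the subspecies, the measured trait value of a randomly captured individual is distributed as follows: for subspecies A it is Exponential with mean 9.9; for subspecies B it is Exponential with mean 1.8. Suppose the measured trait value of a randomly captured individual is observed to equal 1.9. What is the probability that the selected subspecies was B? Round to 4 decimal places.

Likelihoods f(1.9 | ·): A: 0.0833711; B: 0.193333.
Posterior ∝ prior × likelihood. Numerator for B: 0.3·0.193333 = 0.0579998.
Normalizing constant: 0.7·0.0833711 + 0.3·0.193333 = 0.11636.
P(B | observation) = 0.0579998 / 0.11636 = 0.498453.

0.4985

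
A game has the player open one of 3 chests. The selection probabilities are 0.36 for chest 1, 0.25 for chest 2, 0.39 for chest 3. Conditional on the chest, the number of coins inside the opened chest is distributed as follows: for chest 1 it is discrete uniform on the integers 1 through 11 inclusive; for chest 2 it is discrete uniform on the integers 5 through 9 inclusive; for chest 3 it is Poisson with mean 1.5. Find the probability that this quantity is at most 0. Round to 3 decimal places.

Conditional on each chest, P(X ≤ 0): 1: 0; 2: 0; 3: 0.22313.
By total probability, P(X ≤ 0) = 0.36·0 + 0.25·0 + 0.39·0.22313 = 0.0870208.

0.087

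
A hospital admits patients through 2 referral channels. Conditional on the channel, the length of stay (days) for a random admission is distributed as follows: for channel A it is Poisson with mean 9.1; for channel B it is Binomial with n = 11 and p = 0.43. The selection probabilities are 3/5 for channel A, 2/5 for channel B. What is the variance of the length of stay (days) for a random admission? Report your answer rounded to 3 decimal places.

11.122

Per component, A: μ=9.1, E[X²]=91.91; B: μ=4.73, E[X²]=25.069.
E[X] = 0.6·9.1 + 0.4·4.73 = 7.352.
E[X²] = 0.6·91.91 + 0.4·25.069 = 65.1736.
Var(X) = E[X²] − (E[X])² = 65.1736 − 54.0519 = 11.1217.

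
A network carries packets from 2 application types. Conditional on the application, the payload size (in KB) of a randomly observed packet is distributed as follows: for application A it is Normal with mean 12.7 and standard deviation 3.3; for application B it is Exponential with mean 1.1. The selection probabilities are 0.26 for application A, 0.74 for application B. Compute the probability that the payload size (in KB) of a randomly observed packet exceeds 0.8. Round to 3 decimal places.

0.618

Conditional on each application, P(X > 0.8): A: 0.999845; B: 0.483225.
By total probability, P(X > 0.8) = 0.26·0.999845 + 0.74·0.483225 = 0.617546.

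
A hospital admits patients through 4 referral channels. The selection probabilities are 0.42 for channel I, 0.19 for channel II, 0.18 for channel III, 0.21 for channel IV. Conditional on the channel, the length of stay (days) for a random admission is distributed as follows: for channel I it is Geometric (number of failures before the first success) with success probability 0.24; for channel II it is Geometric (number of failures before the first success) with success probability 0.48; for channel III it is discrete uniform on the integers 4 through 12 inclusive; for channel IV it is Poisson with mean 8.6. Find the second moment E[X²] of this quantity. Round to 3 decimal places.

40.463

For each component E[X²] = Var + (mean)², giving I: 23.2222; II: 3.43056; III: 70.6667; IV: 82.56.
Overall E[X²] = 0.42·23.2222 + 0.19·3.43056 + 0.18·70.6667 + 0.21·82.56 = 40.4627.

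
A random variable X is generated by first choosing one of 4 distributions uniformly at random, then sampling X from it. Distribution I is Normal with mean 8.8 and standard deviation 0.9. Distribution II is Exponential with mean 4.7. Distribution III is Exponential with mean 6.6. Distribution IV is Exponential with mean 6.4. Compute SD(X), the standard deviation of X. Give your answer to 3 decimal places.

5.383

Per component, I: μ=8.8, E[X²]=78.25; II: μ=4.7, E[X²]=44.18; III: μ=6.6, E[X²]=87.12; IV: μ=6.4, E[X²]=81.92.
E[X] = 0.25·8.8 + 0.25·4.7 + 0.25·6.6 + 0.25·6.4 = 6.625.
E[X²] = 0.25·78.25 + 0.25·44.18 + 0.25·87.12 + 0.25·81.92 = 72.8675.
Var(X) = E[X²] − (E[X])² = 72.8675 − 43.8906 = 28.9769.
SD(X) = √28.9769 = 5.38302.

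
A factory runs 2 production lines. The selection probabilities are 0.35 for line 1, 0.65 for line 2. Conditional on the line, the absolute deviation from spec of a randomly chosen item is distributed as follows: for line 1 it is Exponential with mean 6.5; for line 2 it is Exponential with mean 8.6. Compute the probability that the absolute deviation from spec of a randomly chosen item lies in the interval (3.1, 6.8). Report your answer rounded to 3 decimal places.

Conditional on each line, P(3.1 < X < 6.8): 1: 0.269404; 2: 0.243824.
By total probability, P(3.1 < X < 6.8) = 0.35·0.269404 + 0.65·0.243824 = 0.252777.

0.253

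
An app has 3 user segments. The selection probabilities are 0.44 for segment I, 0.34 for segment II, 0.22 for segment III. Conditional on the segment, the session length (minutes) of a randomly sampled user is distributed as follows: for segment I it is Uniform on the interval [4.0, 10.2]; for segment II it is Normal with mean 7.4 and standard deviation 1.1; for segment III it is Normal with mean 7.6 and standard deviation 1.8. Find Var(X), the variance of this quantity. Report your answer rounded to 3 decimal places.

Per component, I: μ=7.1, E[X²]=53.6133; II: μ=7.4, E[X²]=55.97; III: μ=7.6, E[X²]=61.
E[X] = 0.44·7.1 + 0.34·7.4 + 0.22·7.6 = 7.312.
E[X²] = 0.44·53.6133 + 0.34·55.97 + 0.22·61 = 56.0397.
Var(X) = E[X²] − (E[X])² = 56.0397 − 53.4653 = 2.57432.

2.574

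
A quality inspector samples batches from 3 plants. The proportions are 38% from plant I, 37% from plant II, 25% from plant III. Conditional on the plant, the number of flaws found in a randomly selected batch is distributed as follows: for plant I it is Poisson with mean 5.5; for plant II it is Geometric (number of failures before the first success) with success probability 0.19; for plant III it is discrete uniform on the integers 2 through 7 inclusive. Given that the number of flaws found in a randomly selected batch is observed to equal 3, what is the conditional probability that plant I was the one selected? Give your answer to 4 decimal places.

Likelihoods P(X=3 | ·): I: 0.113323; II: 0.100974; III: 0.166667.
Posterior ∝ prior × likelihood. Numerator for I: 0.38·0.113323 = 0.0430627.
Normalizing constant: 0.38·0.113323 + 0.37·0.100974 + 0.25·0.166667 = 0.12209.
P(I | observation) = 0.0430627 / 0.12209 = 0.352713.

0.3527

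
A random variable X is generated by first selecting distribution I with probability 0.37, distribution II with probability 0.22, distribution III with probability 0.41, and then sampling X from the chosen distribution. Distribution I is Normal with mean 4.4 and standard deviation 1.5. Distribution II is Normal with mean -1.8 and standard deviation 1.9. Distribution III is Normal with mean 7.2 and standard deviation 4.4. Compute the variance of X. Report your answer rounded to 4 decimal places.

Per component, I: μ=4.4, E[X²]=21.61; II: μ=-1.8, E[X²]=6.85; III: μ=7.2, E[X²]=71.2.
E[X] = 0.37·4.4 + 0.22·-1.8 + 0.41·7.2 = 4.184.
E[X²] = 0.37·21.61 + 0.22·6.85 + 0.41·71.2 = 38.6947.
Var(X) = E[X²] − (E[X])² = 38.6947 − 17.5059 = 21.1888.

21.1888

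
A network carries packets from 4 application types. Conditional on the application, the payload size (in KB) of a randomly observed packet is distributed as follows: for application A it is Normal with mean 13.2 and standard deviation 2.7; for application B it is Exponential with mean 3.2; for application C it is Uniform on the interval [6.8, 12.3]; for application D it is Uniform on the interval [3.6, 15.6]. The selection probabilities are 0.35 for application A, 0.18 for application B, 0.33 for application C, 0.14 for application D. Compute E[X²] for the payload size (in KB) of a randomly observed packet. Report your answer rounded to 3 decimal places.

112.733

For each component E[X²] = Var + (mean)², giving A: 181.53; B: 20.48; C: 93.7233; D: 104.16.
Overall E[X²] = 0.35·181.53 + 0.18·20.48 + 0.33·93.7233 + 0.14·104.16 = 112.733.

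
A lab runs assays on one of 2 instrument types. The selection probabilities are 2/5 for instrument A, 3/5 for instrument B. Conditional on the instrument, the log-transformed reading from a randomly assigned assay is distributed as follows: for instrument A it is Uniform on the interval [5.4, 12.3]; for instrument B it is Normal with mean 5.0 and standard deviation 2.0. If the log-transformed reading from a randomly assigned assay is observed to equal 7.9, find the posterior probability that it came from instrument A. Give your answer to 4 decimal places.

0.5809

Likelihoods f(7.9 | ·): A: 0.144928; B: 0.0697153.
Posterior ∝ prior × likelihood. Numerator for A: 0.4·0.144928 = 0.057971.
Normalizing constant: 0.4·0.144928 + 0.6·0.0697153 = 0.0998002.
P(A | observation) = 0.057971 / 0.0998002 = 0.580871.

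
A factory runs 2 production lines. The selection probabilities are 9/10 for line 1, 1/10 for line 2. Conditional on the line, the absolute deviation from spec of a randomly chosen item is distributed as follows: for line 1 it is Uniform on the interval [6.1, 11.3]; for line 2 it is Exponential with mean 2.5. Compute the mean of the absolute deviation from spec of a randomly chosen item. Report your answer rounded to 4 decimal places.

8.0800

Component means — 1: 8.7; 2: 2.5.
E[X] = 0.9·8.7 + 0.1·2.5 = 8.08.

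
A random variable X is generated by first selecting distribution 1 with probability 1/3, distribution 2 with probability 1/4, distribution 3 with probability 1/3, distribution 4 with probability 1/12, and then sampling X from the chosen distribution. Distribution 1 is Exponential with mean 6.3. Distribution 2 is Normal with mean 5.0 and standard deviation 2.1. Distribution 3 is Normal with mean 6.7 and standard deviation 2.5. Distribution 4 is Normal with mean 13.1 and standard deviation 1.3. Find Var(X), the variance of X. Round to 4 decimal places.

Per component, 1: μ=6.3, E[X²]=79.38; 2: μ=5, E[X²]=29.41; 3: μ=6.7, E[X²]=51.14; 4: μ=13.1, E[X²]=173.3.
E[X] = 0.333333·6.3 + 0.25·5 + 0.333333·6.7 + 0.0833333·13.1 = 6.675.
E[X²] = 0.333333·79.38 + 0.25·29.41 + 0.333333·51.14 + 0.0833333·173.3 = 65.3008.
Var(X) = E[X²] − (E[X])² = 65.3008 − 44.5556 = 20.7452.

20.7452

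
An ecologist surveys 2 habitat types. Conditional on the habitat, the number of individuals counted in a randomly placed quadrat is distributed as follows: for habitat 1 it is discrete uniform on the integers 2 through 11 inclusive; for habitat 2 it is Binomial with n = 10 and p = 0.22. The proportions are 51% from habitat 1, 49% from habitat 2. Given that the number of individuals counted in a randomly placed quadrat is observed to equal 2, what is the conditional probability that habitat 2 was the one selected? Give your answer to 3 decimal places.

Likelihoods P(X=2 | ·): 1: 0.1; 2: 0.298411.
Posterior ∝ prior × likelihood. Numerator for 2: 0.49·0.298411 = 0.146221.
Normalizing constant: 0.51·0.1 + 0.49·0.298411 = 0.197221.
P(2 | observation) = 0.146221 / 0.197221 = 0.741407.

0.741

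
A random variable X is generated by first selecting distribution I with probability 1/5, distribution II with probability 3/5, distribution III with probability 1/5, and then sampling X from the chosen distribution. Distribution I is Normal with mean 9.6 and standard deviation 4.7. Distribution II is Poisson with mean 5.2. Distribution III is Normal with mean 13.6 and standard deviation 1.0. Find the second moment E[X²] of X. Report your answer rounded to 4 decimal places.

For each component E[X²] = Var + (mean)², giving I: 114.25; II: 32.24; III: 185.96.
Overall E[X²] = 0.2·114.25 + 0.6·32.24 + 0.2·185.96 = 79.386.

79.3860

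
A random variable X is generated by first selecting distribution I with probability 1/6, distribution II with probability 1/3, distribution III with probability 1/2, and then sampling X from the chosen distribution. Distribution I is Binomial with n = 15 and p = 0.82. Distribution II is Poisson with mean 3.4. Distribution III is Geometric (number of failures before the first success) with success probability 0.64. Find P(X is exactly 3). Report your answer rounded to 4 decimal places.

Conditional on each component, P(X = 3): I: 2.90217e-07; II: 0.218617; III: 0.0298598.
By total probability, P(X = 3) = 0.166667·2.90217e-07 + 0.333333·0.218617 + 0.5·0.0298598 = 0.0878024.

0.0878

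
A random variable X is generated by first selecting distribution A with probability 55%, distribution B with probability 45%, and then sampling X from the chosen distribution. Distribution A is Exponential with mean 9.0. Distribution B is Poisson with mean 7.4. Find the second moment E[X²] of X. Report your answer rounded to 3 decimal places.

For each component E[X²] = Var + (mean)², giving A: 162; B: 62.16.
Overall E[X²] = 0.55·162 + 0.45·62.16 = 117.072.

117.072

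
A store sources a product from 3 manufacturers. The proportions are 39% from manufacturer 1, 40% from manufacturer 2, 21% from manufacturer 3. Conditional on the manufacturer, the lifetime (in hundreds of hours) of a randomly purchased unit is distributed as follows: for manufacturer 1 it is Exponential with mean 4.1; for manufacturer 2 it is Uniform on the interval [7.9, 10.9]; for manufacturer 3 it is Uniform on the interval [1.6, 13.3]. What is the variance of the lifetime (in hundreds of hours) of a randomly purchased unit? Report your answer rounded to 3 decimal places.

Per component, 1: μ=4.1, E[X²]=33.62; 2: μ=9.4, E[X²]=89.11; 3: μ=7.45, E[X²]=66.91.
E[X] = 0.39·4.1 + 0.4·9.4 + 0.21·7.45 = 6.9235.
E[X²] = 0.39·33.62 + 0.4·89.11 + 0.21·66.91 = 62.8069.
Var(X) = E[X²] − (E[X])² = 62.8069 − 47.9349 = 14.872.

14.872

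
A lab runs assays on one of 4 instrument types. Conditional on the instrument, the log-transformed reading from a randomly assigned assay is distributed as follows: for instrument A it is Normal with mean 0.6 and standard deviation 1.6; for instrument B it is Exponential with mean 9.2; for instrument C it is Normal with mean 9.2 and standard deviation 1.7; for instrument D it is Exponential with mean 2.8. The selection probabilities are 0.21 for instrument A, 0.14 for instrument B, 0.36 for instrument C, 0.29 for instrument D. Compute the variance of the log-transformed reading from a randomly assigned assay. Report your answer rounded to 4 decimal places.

Per component, A: μ=0.6, E[X²]=2.92; B: μ=9.2, E[X²]=169.28; C: μ=9.2, E[X²]=87.53; D: μ=2.8, E[X²]=15.68.
E[X] = 0.21·0.6 + 0.14·9.2 + 0.36·9.2 + 0.29·2.8 = 5.538.
E[X²] = 0.21·2.92 + 0.14·169.28 + 0.36·87.53 + 0.29·15.68 = 60.3704.
Var(X) = E[X²] − (E[X])² = 60.3704 − 30.6694 = 29.701.

29.7010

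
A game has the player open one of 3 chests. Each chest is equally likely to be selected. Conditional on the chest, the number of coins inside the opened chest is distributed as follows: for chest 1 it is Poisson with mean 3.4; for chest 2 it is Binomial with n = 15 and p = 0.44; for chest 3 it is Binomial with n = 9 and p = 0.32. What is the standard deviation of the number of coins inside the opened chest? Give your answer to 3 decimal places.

2.392

Per component, 1: μ=3.4, E[X²]=14.96; 2: μ=6.6, E[X²]=47.256; 3: μ=2.88, E[X²]=10.2528.
E[X] = 0.333333·3.4 + 0.333333·6.6 + 0.333333·2.88 = 4.29333.
E[X²] = 0.333333·14.96 + 0.333333·47.256 + 0.333333·10.2528 = 24.1563.
Var(X) = E[X²] − (E[X])² = 24.1563 − 18.4327 = 5.72356.
SD(X) = √5.72356 = 2.3924.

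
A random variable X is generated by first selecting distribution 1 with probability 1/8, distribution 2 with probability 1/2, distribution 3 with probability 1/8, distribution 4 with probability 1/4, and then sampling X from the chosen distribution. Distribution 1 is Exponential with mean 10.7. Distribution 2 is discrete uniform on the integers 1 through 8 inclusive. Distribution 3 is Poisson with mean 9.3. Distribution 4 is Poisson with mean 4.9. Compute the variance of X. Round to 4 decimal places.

24.8731

Per component, 1: μ=10.7, E[X²]=228.98; 2: μ=4.5, E[X²]=25.5; 3: μ=9.3, E[X²]=95.79; 4: μ=4.9, E[X²]=28.91.
E[X] = 0.125·10.7 + 0.5·4.5 + 0.125·9.3 + 0.25·4.9 = 5.975.
E[X²] = 0.125·228.98 + 0.5·25.5 + 0.125·95.79 + 0.25·28.91 = 60.5737.
Var(X) = E[X²] − (E[X])² = 60.5737 − 35.7006 = 24.8731.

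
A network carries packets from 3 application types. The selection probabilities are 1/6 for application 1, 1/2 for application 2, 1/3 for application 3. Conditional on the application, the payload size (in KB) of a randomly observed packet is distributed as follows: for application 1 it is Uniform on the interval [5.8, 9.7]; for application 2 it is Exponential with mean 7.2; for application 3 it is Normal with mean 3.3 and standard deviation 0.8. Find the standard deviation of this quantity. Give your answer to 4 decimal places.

Per component, 1: μ=7.75, E[X²]=61.33; 2: μ=7.2, E[X²]=103.68; 3: μ=3.3, E[X²]=11.53.
E[X] = 0.166667·7.75 + 0.5·7.2 + 0.333333·3.3 = 5.99167.
E[X²] = 0.166667·61.33 + 0.5·103.68 + 0.333333·11.53 = 65.905.
Var(X) = E[X²] − (E[X])² = 65.905 − 35.9001 = 30.0049.
SD(X) = √30.0049 = 5.47768.

5.4777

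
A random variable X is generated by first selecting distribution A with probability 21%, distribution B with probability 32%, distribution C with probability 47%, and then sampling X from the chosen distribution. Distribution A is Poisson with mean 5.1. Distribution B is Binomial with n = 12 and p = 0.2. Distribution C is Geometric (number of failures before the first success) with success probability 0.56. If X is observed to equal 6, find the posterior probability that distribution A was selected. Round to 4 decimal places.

Likelihoods P(X=6 | ·): A: 0.149; B: 0.0155021; C: 0.00406354.
Posterior ∝ prior × likelihood. Numerator for A: 0.21·0.149 = 0.03129.
Normalizing constant: 0.21·0.149 + 0.32·0.0155021 + 0.47·0.00406354 = 0.0381606.
P(A | observation) = 0.03129 / 0.0381606 = 0.819957.

0.8200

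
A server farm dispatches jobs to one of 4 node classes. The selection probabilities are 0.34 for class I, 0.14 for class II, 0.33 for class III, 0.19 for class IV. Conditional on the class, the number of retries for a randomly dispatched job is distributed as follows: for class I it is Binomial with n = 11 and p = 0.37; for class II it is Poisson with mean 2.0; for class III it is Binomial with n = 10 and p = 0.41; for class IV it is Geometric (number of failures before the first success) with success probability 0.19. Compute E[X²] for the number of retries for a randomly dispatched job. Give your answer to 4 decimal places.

21.4057

For each component E[X²] = Var + (mean)², giving I: 19.129; II: 6; III: 19.229; IV: 40.6122.
Overall E[X²] = 0.34·19.129 + 0.14·6 + 0.33·19.229 + 0.19·40.6122 = 21.4057.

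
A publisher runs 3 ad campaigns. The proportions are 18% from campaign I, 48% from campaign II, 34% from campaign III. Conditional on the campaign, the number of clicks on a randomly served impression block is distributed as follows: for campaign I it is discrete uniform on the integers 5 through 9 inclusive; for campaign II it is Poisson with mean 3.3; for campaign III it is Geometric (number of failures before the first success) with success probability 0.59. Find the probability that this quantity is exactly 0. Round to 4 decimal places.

Conditional on each campaign, P(X = 0): I: 0; II: 0.0368832; III: 0.59.
By total probability, P(X = 0) = 0.18·0 + 0.48·0.0368832 + 0.34·0.59 = 0.218304.

0.2183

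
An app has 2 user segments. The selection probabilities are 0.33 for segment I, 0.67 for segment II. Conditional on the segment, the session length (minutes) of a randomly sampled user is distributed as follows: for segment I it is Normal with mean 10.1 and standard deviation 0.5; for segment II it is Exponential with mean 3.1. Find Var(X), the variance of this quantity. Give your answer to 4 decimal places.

Per component, I: μ=10.1, E[X²]=102.26; II: μ=3.1, E[X²]=19.22.
E[X] = 0.33·10.1 + 0.67·3.1 = 5.41.
E[X²] = 0.33·102.26 + 0.67·19.22 = 46.6232.
Var(X) = E[X²] − (E[X])² = 46.6232 − 29.2681 = 17.3551.

17.3551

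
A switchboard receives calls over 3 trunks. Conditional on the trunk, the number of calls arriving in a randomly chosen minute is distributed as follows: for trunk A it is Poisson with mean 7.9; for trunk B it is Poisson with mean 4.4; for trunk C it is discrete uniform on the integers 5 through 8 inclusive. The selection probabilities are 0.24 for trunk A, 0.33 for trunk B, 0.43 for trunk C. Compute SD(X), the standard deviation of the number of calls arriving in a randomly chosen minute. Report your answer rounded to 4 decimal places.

2.3841

Per component, A: μ=7.9, E[X²]=70.31; B: μ=4.4, E[X²]=23.76; C: μ=6.5, E[X²]=43.5.
E[X] = 0.24·7.9 + 0.33·4.4 + 0.43·6.5 = 6.143.
E[X²] = 0.24·70.31 + 0.33·23.76 + 0.43·43.5 = 43.4202.
Var(X) = E[X²] − (E[X])² = 43.4202 − 37.7364 = 5.68375.
SD(X) = √5.68375 = 2.38406.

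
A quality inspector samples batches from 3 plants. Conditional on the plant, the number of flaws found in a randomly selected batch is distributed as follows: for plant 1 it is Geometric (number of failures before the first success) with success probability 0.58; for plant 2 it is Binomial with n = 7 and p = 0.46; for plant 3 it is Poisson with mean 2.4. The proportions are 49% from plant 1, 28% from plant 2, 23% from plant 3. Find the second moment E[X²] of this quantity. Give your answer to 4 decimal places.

6.1355

For each component E[X²] = Var + (mean)², giving 1: 1.77289; 2: 12.1072; 3: 8.16.
Overall E[X²] = 0.49·1.77289 + 0.28·12.1072 + 0.23·8.16 = 6.13553.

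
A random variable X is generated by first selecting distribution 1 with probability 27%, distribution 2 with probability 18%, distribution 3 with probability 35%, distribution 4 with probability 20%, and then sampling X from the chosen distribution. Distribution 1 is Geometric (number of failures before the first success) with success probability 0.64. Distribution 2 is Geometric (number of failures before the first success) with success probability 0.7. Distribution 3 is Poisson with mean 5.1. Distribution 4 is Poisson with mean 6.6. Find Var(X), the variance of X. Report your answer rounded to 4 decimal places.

10.2708

Per component, 1: μ=0.5625, E[X²]=1.19531; 2: μ=0.428571, E[X²]=0.795918; 3: μ=5.1, E[X²]=31.11; 4: μ=6.6, E[X²]=50.16.
E[X] = 0.27·0.5625 + 0.18·0.428571 + 0.35·5.1 + 0.2·6.6 = 3.33402.
E[X²] = 0.27·1.19531 + 0.18·0.795918 + 0.35·31.11 + 0.2·50.16 = 21.3865.
Var(X) = E[X²] − (E[X])² = 21.3865 − 11.1157 = 10.2708.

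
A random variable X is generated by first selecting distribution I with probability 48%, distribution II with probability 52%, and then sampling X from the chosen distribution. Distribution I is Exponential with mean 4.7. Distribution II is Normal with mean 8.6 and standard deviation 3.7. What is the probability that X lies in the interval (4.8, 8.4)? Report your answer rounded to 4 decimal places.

Conditional on each component, P(4.8 < X < 8.4): I: 0.192712; II: 0.326242.
By total probability, P(4.8 < X < 8.4) = 0.48·0.192712 + 0.52·0.326242 = 0.262148.

0.2621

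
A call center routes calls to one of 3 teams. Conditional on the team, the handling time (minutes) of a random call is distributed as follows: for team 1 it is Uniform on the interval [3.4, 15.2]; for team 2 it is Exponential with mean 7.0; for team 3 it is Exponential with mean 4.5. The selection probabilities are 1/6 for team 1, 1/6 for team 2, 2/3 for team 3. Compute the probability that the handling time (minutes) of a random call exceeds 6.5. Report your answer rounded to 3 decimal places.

0.346

Conditional on each team, P(X > 6.5): 1: 0.737288; 2: 0.395118; 3: 0.235877.
By total probability, P(X > 6.5) = 0.166667·0.737288 + 0.166667·0.395118 + 0.666667·0.235877 = 0.345986.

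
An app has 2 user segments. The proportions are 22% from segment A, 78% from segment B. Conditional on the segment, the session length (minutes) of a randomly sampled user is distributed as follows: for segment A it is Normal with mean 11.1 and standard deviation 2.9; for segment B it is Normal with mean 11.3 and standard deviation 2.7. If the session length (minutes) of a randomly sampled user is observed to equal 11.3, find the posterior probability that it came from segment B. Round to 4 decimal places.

Likelihoods f(11.3 | ·): A: 0.13724; B: 0.147756.
Posterior ∝ prior × likelihood. Numerator for B: 0.78·0.147756 = 0.11525.
Normalizing constant: 0.22·0.13724 + 0.78·0.147756 = 0.145443.
P(B | observation) = 0.11525 / 0.145443 = 0.792408.

0.7924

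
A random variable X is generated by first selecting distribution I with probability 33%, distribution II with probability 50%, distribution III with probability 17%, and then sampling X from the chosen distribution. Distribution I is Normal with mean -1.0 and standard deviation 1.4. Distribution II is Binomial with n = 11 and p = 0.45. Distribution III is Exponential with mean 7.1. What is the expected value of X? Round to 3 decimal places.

Component means — I: -1; II: 4.95; III: 7.1.
E[X] = 0.33·-1 + 0.5·4.95 + 0.17·7.1 = 3.352.

3.352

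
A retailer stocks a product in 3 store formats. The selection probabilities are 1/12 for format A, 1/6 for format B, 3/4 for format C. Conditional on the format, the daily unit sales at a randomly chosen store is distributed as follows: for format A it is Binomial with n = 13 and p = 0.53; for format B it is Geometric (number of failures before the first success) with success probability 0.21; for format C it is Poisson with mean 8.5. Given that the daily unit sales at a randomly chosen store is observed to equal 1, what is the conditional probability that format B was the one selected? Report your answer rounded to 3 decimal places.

Likelihoods P(X=1 | ·): A: 0.000800559; B: 0.1659; C: 0.00172948.
Posterior ∝ prior × likelihood. Numerator for B: 0.166667·0.1659 = 0.02765.
Normalizing constant: 0.0833333·0.000800559 + 0.166667·0.1659 + 0.75·0.00172948 = 0.0290138.
P(B | observation) = 0.02765 / 0.0290138 = 0.952994.

0.953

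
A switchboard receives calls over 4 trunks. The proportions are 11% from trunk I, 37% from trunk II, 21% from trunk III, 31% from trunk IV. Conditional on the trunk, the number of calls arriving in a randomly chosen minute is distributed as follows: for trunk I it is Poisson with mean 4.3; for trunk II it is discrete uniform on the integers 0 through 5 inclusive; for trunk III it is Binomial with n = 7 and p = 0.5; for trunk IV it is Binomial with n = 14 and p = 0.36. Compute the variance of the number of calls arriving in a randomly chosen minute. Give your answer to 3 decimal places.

4.057

Per component, I: μ=4.3, E[X²]=22.79; II: μ=2.5, E[X²]=9.16667; III: μ=3.5, E[X²]=14; IV: μ=5.04, E[X²]=28.6272.
E[X] = 0.11·4.3 + 0.37·2.5 + 0.21·3.5 + 0.31·5.04 = 3.6954.
E[X²] = 0.11·22.79 + 0.37·9.16667 + 0.21·14 + 0.31·28.6272 = 17.713.
Var(X) = E[X²] − (E[X])² = 17.713 − 13.656 = 4.05702.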